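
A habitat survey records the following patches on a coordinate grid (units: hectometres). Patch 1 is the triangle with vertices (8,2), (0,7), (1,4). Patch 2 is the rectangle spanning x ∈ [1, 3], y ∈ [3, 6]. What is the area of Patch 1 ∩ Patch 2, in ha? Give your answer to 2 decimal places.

The intersection is the polygon with vertices (3,5.125), (3,3.429), (1,4), (1,6), (1.6,6).
By the shoelace formula its area is 3.96.

3.96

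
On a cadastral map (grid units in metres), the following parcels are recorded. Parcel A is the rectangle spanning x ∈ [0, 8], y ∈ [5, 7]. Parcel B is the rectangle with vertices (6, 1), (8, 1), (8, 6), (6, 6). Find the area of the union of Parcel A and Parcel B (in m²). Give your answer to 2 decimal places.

24.00

By inclusion–exclusion:
Individual areas: |Parcel A| = 16, |Parcel B| = 10.
|Parcel A∩Parcel B|: x∈[6,8], y∈[5,6] → 2·1 = 2.
|Parcel A ∪ Parcel B| = 26 − 2 = 24.00.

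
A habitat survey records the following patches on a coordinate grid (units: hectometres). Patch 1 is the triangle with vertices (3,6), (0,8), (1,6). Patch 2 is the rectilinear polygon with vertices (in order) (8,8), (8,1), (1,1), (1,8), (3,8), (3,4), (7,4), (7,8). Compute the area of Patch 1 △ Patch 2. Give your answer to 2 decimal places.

|Patch 1| = 2, |Patch 2| = 33, |Patch 1∩Patch 2| = 1.3333.
|Patch 1 △ Patch 2| = |Patch 1| + |Patch 2| − 2·|Patch 1∩Patch 2| = 2 + 33 − 2.6667 = 32.33.

32.33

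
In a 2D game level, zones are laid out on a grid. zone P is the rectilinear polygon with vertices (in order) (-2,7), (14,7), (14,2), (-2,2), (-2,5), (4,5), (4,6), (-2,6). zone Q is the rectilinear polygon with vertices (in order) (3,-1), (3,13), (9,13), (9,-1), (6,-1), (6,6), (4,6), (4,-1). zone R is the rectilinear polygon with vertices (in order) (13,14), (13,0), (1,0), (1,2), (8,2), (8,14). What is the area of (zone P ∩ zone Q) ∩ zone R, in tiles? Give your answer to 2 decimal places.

5.00

|zone P ∩ zone Q| = 21.
|(zone P ∩ zone Q) ∩ zone R| = 5.00.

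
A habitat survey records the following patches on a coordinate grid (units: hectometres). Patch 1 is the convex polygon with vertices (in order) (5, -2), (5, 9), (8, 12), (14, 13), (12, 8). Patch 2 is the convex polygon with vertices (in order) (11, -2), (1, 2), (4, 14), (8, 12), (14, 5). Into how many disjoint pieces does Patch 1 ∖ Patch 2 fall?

Patch 1 ∖ Patch 2 splits into 2 disjoint pieces (area 1.575, area 15.2477).

2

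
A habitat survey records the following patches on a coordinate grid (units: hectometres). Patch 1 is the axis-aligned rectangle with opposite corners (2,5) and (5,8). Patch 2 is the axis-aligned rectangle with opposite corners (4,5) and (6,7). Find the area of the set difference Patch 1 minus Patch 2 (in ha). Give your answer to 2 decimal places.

7.00

|Patch 1∩Patch 2|: x∈[4,5], y∈[5,7] → 1·2 = 2.
|Patch 1| = 9.
|Patch 1 ∖ Patch 2| = |Patch 1| − |Patch 1∩Patch 2| = 9 − 2 = 7.00.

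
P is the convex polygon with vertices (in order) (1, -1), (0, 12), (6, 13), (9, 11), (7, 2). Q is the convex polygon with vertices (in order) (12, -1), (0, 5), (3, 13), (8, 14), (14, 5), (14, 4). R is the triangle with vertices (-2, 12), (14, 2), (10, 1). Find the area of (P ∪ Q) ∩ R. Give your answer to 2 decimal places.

27.09

The region (P ∪ Q) ∩ R is the polygon with vertices (0.101,10.687), (13.36,2.4), (13.111,1.778), (10,1), (0.152,10.028).
By the shoelace formula its area is 27.09.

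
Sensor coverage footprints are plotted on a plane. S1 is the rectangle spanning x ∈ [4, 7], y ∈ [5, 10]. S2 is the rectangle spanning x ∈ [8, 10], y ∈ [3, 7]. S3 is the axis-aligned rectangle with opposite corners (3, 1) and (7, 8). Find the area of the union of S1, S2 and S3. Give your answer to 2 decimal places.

By inclusion–exclusion:
Individual areas: |S1| = 15, |S2| = 8, |S3| = 28.
|S1∩S2| = 0 (no overlap).
|S1∩S3|: x∈[4,7], y∈[5,8] → 3·3 = 9.
|S2∩S3| = 0 (no overlap).
|S1∩S2∩S3| = 0.
|S1 ∪ S2 ∪ S3| = 51 − 9 + 0 = 42.00.

42.00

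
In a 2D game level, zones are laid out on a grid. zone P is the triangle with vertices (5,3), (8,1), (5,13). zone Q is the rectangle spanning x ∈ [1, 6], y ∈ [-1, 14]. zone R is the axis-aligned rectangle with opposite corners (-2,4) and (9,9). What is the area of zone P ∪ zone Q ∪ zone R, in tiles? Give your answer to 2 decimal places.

By inclusion–exclusion:
Individual areas: |zone P| = 15, |zone Q| = 75, |zone R| = 55.
|zone P∩zone Q| = 8.3333.
|zone P∩zone R| = 8.125.
|zone Q∩zone R|: x∈[1,6], y∈[4,9] → 5·5 = 25.
|zone P∩zone Q∩zone R| = 5.
|zone P ∪ zone Q ∪ zone R| = 145 − 41.4583 + 5 = 108.54.

108.54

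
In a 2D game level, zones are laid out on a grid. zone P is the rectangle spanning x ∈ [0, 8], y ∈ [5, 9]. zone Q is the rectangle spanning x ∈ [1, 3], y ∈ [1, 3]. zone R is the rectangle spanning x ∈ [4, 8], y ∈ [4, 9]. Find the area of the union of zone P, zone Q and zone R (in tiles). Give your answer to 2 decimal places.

40.00

By inclusion–exclusion:
Individual areas: |zone P| = 32, |zone Q| = 4, |zone R| = 20.
|zone P∩zone Q| = 0 (no overlap).
|zone P∩zone R|: x∈[4,8], y∈[5,9] → 4·4 = 16.
|zone Q∩zone R| = 0 (no overlap).
|zone P∩zone Q∩zone R| = 0.
|zone P ∪ zone Q ∪ zone R| = 56 − 16 + 0 = 40.00.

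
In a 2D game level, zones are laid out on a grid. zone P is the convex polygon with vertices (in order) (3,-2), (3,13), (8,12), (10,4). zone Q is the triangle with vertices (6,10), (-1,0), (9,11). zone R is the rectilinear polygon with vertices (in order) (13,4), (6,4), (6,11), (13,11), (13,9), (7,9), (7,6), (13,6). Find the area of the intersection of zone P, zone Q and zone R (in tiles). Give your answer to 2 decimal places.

The intersection is the polygon with vertices (8.308,10.769), (8.412,10.353), (7.182,9), (7,9), (7,8.8), (6,7.7), (6,10).
By the shoelace formula its area is 3.28.

3.28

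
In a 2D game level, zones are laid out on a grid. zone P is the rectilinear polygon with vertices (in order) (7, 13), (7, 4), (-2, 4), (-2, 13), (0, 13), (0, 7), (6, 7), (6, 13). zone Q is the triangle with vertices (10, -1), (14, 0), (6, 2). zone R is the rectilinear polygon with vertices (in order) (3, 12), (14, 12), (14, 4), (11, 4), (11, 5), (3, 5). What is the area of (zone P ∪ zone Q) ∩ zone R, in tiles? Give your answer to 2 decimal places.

13.00

The region (zone P ∪ zone Q) ∩ zone R is the polygon with vertices (7,5), (3,5), (3,7), (6,7), (6,12), (7,12).
By the shoelace formula its area is 13.00.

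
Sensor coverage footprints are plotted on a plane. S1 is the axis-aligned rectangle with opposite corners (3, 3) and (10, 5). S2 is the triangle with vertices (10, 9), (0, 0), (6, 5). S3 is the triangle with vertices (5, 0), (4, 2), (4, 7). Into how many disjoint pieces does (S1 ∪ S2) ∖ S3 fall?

2

(S1 ∪ S2) ∖ S3 splits into 2 disjoint pieces (area 12.0317, area 2.4).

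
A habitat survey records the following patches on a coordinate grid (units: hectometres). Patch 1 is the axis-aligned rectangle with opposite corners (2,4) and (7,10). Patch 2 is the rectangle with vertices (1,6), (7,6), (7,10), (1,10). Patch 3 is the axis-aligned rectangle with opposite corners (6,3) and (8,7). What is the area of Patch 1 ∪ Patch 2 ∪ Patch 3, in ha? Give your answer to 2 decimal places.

39.00

By inclusion–exclusion:
Individual areas: |Patch 1| = 30, |Patch 2| = 24, |Patch 3| = 8.
|Patch 1∩Patch 2|: x∈[2,7], y∈[6,10] → 5·4 = 20.
|Patch 1∩Patch 3|: x∈[6,7], y∈[4,7] → 1·3 = 3.
|Patch 2∩Patch 3|: x∈[6,7], y∈[6,7] → 1·1 = 1.
|Patch 1∩Patch 2∩Patch 3| = 1.
|Patch 1 ∪ Patch 2 ∪ Patch 3| = 62 − 24 + 1 = 39.00.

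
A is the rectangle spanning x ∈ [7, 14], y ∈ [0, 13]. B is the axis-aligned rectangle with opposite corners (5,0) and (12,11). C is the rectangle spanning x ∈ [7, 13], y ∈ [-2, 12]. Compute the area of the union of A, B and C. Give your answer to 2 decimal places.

125.00

By inclusion–exclusion:
Individual areas: |A| = 91, |B| = 77, |C| = 84.
|A∩B|: x∈[7,12], y∈[0,11] → 5·11 = 55.
|A∩C|: x∈[7,13], y∈[0,12] → 6·12 = 72.
|B∩C|: x∈[7,12], y∈[0,11] → 5·11 = 55.
|A∩B∩C| = 55.
|A ∪ B ∪ C| = 252 − 182 + 55 = 125.00.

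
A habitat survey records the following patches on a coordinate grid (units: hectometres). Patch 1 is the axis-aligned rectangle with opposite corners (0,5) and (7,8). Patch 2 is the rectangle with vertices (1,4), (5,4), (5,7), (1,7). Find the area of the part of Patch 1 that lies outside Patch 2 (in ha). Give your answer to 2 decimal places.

|Patch 1∩Patch 2|: x∈[1,5], y∈[5,7] → 4·2 = 8.
|Patch 1| = 21.
|Patch 1 ∖ Patch 2| = |Patch 1| − |Patch 1∩Patch 2| = 21 − 8 = 13.00.

13.00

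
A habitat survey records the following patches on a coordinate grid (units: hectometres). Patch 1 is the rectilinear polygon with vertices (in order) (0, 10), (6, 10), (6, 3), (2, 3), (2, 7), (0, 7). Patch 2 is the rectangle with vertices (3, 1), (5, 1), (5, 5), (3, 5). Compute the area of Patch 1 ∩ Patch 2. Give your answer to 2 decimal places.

The intersection is the polygon with vertices (3,3), (3,5), (5,5), (5,3).
By the shoelace formula its area is 4.00.

4.00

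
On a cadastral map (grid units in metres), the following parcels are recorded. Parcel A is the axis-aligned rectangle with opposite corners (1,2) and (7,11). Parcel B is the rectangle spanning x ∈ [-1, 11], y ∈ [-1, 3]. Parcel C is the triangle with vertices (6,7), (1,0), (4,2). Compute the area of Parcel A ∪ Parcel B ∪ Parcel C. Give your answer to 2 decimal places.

96.00

By inclusion–exclusion:
Individual areas: |Parcel A| = 54, |Parcel B| = 48, |Parcel C| = 5.5.
|Parcel A∩Parcel B|: x∈[1,7], y∈[2,3] → 6·1 = 6.
|Parcel A∩Parcel C| = 3.9286.
|Parcel B∩Parcel C| = 2.9857.
|Parcel A∩Parcel B∩Parcel C| = 1.4143.
|Parcel A ∪ Parcel B ∪ Parcel C| = 107.5 − 12.9143 + 1.4143 = 96.00.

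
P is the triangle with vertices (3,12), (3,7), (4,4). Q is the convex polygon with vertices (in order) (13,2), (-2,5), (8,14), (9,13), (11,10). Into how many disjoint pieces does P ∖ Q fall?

P ∖ Q is a single connected region.

1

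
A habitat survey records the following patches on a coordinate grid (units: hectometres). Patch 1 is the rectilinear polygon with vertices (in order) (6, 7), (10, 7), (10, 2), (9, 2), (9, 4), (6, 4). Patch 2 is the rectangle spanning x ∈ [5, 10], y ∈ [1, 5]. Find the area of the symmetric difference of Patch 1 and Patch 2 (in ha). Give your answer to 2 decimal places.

|Patch 1| = 14, |Patch 2| = 20, |Patch 1∩Patch 2| = 6.
|Patch 1 △ Patch 2| = |Patch 1| + |Patch 2| − 2·|Patch 1∩Patch 2| = 14 + 20 − 12 = 22.00.

22.00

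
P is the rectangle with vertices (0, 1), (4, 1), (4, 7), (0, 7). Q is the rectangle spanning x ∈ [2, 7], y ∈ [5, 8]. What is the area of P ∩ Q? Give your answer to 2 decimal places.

|P∩Q|: x∈[2,4], y∈[5,7] → 2·2 = 4.

4.00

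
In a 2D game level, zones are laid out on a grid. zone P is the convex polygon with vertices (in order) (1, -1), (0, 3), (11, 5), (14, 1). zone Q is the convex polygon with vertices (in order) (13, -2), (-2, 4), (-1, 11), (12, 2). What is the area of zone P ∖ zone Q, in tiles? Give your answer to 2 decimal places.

22.80

|zone P| = 52, |zone P∩zone Q| = 29.1964.
|zone P ∖ zone Q| = |zone P| − |zone P∩zone Q| = 52 − 29.1964 = 22.80.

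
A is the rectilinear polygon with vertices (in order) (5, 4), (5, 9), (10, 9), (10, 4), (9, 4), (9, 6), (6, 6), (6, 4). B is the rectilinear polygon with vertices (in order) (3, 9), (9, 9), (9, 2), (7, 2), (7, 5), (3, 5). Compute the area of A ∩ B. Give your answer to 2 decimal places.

13.00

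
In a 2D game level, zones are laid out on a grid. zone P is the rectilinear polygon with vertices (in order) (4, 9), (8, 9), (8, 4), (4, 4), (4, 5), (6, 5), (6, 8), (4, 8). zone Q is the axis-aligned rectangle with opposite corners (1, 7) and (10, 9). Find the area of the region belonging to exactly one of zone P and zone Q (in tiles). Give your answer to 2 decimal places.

|zone P| = 14, |zone Q| = 18, |zone P∩zone Q| = 6.
|zone P △ zone Q| = |zone P| + |zone Q| − 2·|zone P∩zone Q| = 14 + 18 − 12 = 20.00.

20.00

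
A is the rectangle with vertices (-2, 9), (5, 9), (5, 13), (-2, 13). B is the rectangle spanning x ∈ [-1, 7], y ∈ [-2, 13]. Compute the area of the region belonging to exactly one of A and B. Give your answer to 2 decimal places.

|A∩B|: x∈[-1,5], y∈[9,13] → 6·4 = 24.
|A △ B| = |A| + |B| − 2·|A∩B| = 28 + 120 − 48 = 100.00.

100.00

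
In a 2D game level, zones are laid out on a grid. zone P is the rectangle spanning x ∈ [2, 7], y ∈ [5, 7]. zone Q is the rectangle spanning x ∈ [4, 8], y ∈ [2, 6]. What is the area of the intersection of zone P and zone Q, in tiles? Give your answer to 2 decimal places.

3.00

|zone P∩zone Q|: x∈[4,7], y∈[5,6] → 3·1 = 3.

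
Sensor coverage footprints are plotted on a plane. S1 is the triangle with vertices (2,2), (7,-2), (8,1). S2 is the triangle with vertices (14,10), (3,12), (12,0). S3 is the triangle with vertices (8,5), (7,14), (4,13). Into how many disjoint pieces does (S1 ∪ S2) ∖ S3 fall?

3

(S1 ∪ S2) ∖ S3 splits into 3 disjoint pieces (area 9.5, area 44.7024, area 4.275).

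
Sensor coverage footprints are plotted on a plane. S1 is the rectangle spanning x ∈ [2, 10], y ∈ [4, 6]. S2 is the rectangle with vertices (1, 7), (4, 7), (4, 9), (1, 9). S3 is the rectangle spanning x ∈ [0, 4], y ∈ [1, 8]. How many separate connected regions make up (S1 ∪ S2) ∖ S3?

2

(S1 ∪ S2) ∖ S3 splits into 2 disjoint pieces (area 12, area 3).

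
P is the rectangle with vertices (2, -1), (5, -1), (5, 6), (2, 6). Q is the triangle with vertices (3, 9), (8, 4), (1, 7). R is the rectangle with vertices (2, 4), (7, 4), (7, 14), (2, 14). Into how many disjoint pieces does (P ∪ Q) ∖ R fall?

(P ∪ Q) ∖ R splits into 3 disjoint pieces (area 15, area 0.7143, area 0.2857).

3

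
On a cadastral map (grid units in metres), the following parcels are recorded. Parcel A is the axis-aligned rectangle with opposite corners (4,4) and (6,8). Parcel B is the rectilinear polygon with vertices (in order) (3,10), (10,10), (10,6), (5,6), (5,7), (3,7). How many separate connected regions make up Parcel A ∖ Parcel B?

1

Parcel A ∖ Parcel B is a single connected region.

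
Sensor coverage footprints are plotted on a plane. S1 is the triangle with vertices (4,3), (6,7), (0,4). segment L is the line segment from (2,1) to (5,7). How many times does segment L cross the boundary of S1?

The segment meets the boundary at (4.667,6.333), (3.111,3.222).

2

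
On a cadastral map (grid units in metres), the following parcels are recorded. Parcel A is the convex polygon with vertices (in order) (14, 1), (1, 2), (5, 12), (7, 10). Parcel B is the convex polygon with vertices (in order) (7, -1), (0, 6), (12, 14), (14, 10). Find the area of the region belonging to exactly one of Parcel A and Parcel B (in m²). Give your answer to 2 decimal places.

62.11

|Parcel A| = 69, |Parcel B| = 95, |Parcel A∩Parcel B| = 50.943.
|Parcel A △ Parcel B| = |Parcel A| + |Parcel B| − 2·|Parcel A∩Parcel B| = 69 + 95 − 101.886 = 62.11.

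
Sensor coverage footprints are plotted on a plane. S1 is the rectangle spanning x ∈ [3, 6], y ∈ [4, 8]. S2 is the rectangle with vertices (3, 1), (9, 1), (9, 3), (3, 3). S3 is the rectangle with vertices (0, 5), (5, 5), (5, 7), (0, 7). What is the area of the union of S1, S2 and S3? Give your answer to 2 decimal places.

30.00

By inclusion–exclusion:
Individual areas: |S1| = 12, |S2| = 12, |S3| = 10.
|S1∩S2| = 0 (no overlap).
|S1∩S3|: x∈[3,5], y∈[5,7] → 2·2 = 4.
|S2∩S3| = 0 (no overlap).
|S1∩S2∩S3| = 0.
|S1 ∪ S2 ∪ S3| = 34 − 4 + 0 = 30.00.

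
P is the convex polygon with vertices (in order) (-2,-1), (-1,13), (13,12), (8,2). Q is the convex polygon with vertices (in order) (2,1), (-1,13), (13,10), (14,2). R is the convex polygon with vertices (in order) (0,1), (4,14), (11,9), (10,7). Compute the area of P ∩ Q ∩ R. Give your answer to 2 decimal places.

55.05

The intersection is the polygon with vertices (1.103,4.586), (3.402,12.057), (8.143,11.041), (11,9), (10,7), (1.739,2.043).
By the shoelace formula its area is 55.05.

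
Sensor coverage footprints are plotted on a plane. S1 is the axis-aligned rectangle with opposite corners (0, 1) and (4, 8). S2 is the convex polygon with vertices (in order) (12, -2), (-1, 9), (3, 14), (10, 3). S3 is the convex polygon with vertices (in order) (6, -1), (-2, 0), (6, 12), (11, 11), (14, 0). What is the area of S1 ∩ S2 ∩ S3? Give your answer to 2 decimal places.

3.48

The intersection is the polygon with vertices (4,4.769), (2.197,6.295), (3.333,8), (4,8).
By the shoelace formula its area is 3.48.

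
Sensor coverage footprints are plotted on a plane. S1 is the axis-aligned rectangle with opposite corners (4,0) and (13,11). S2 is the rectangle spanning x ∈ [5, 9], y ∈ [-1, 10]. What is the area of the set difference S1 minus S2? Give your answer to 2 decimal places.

59.00

|S1∩S2|: x∈[5,9], y∈[0,10] → 4·10 = 40.
|S1| = 99.
|S1 ∖ S2| = |S1| − |S1∩S2| = 99 − 40 = 59.00.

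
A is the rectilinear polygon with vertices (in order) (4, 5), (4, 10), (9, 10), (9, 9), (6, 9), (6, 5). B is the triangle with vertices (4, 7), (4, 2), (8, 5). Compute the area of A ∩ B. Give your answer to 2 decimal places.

The intersection is the polygon with vertices (4,7), (6,6), (6,5), (4,5).
By the shoelace formula its area is 3.00.

3.00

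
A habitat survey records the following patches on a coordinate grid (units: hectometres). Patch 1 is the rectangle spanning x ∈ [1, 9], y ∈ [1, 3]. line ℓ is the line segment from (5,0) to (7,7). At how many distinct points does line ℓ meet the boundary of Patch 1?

The segment meets the boundary at (5.857,3), (5.286,1).

2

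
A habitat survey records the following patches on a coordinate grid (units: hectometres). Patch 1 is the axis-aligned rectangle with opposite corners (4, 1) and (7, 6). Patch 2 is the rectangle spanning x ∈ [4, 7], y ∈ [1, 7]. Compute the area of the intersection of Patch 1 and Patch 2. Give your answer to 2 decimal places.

|Patch 1∩Patch 2|: x∈[4,7], y∈[1,6] → 3·5 = 15.

15.00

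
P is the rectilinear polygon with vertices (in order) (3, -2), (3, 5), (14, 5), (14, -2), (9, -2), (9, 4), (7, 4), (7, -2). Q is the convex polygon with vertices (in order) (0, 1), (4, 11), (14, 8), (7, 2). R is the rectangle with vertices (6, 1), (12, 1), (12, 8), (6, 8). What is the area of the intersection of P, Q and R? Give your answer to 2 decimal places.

The intersection is the polygon with vertices (10.5,5), (9,3.714), (9,4), (7,4), (7,2), (6,1.857), (6,5).
By the shoelace formula its area is 6.04.

6.04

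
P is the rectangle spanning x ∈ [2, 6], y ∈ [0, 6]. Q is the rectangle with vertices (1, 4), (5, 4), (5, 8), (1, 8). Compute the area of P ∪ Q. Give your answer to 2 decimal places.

34.00

By inclusion–exclusion:
Individual areas: |P| = 24, |Q| = 16.
|P∩Q|: x∈[2,5], y∈[4,6] → 3·2 = 6.
|P ∪ Q| = 40 − 6 = 34.00.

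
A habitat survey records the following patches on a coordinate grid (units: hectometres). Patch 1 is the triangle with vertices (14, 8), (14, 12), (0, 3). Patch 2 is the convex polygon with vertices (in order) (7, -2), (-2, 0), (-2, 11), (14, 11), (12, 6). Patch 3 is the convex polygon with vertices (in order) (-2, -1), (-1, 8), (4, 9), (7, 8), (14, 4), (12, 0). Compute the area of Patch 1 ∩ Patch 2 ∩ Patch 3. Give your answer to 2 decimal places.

The intersection is the polygon with vertices (7.412,7.765), (9.692,6.462), (0,3).
By the shoelace formula its area is 10.26.

10.26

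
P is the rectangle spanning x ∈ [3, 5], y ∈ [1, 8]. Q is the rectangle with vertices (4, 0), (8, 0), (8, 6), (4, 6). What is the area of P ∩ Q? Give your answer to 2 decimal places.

|P∩Q|: x∈[4,5], y∈[1,6] → 1·5 = 5.

5.00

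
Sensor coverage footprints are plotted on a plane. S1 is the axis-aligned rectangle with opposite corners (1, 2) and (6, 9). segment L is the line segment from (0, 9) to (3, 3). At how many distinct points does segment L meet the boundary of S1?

The segment meets the boundary at (1,7).

1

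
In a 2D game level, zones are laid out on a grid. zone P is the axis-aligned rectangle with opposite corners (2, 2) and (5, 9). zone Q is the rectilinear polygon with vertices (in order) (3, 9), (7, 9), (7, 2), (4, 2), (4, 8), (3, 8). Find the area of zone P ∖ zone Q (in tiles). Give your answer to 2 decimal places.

13.00

|zone P| = 21, |zone P∩zone Q| = 8.
|zone P ∖ zone Q| = |zone P| − |zone P∩zone Q| = 21 − 8 = 13.00.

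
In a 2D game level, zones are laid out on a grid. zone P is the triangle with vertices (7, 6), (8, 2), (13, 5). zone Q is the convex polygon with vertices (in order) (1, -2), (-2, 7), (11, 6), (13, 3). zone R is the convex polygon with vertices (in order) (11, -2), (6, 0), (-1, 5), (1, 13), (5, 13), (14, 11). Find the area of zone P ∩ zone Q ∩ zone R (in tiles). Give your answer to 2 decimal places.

The intersection is the polygon with vertices (7,6), (11.5,5.25), (12.048,4.429), (8,2).
By the shoelace formula its area is 10.95.

10.95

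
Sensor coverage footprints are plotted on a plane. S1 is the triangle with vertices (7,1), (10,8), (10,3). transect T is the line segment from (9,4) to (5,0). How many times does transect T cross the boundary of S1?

The segment meets the boundary at (7.75,2.75).

1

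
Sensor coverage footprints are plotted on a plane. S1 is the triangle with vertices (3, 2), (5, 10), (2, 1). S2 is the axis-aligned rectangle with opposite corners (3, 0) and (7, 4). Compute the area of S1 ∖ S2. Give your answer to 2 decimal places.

2.50

|S1| = 3, |S1∩S2| = 0.5.
|S1 ∖ S2| = |S1| − |S1∩S2| = 3 − 0.5 = 2.50.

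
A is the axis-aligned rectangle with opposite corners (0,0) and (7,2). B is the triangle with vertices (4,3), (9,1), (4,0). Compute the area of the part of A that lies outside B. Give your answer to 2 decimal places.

8.95

|A| = 14, |A∩B| = 5.05.
|A ∖ B| = |A| − |A∩B| = 14 − 5.05 = 8.95.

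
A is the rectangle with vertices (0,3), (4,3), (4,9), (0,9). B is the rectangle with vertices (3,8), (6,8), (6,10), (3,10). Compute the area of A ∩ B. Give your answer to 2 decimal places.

|A∩B|: x∈[3,4], y∈[8,9] → 1·1 = 1.

1.00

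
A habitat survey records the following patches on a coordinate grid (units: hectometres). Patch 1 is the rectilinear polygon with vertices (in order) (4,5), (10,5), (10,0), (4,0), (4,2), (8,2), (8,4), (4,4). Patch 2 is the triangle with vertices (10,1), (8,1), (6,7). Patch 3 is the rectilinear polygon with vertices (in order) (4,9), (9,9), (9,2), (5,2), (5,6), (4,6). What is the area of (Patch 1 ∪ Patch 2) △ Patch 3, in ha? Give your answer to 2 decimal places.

39.00

|Patch 1 ∪ Patch 2| = 24.
|(Patch 1 ∪ Patch 2) ∩ Patch 3| = 8.
|(Patch 1 ∪ Patch 2) △ Patch 3| = 24 + 31 − 16 = 39.00.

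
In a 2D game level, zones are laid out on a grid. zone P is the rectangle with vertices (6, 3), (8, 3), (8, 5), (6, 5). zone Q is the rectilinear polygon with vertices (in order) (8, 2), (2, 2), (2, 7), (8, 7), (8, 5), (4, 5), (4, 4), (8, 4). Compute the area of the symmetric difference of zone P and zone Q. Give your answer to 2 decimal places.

26.00

|zone P| = 4, |zone Q| = 26, |zone P∩zone Q| = 2.
|zone P △ zone Q| = |zone P| + |zone Q| − 2·|zone P∩zone Q| = 4 + 26 − 4 = 26.00.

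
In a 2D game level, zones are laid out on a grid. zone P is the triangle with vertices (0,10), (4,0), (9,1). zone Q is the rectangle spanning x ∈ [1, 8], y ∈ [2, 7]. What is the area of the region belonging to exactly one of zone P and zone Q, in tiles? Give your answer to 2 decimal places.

|zone P| = 27, |zone Q| = 35, |zone P∩zone Q| = 16.5.
|zone P △ zone Q| = |zone P| + |zone Q| − 2·|zone P∩zone Q| = 27 + 35 − 33 = 29.00.

29.00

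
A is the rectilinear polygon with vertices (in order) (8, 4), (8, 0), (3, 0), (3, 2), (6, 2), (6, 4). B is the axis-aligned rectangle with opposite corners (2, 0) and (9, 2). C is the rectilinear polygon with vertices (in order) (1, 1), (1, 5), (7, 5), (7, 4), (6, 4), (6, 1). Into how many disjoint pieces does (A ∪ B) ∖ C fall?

1

(A ∪ B) ∖ C is a single connected region.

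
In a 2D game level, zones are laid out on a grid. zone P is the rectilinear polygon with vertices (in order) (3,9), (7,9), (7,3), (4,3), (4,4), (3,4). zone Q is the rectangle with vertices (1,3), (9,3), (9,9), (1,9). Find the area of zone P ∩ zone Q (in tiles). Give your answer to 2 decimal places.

The intersection is the polygon with vertices (7,9), (7,3), (4,3), (4,4), (3,4), (3,9).
By the shoelace formula its area is 23.00.

23.00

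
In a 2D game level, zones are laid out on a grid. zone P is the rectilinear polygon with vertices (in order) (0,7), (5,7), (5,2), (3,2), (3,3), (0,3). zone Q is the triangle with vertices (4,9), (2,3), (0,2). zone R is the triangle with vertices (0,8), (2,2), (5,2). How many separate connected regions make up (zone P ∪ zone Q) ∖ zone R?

(zone P ∪ zone Q) ∖ zone R splits into 2 disjoint pieces (area 10.8929, area 4.6905).

2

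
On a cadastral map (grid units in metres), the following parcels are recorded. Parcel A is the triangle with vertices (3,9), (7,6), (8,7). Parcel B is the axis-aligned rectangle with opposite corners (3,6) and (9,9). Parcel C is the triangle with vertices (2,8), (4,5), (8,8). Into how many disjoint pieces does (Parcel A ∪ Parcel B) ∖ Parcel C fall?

(Parcel A ∪ Parcel B) ∖ Parcel C splits into 2 disjoint pieces (area 10.6667, area 0.0833).

2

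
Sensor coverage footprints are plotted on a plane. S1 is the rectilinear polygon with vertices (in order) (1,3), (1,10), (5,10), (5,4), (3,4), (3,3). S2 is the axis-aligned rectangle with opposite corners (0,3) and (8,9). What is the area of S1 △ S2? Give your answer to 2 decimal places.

|S1| = 26, |S2| = 48, |S1∩S2| = 22.
|S1 △ S2| = |S1| + |S2| − 2·|S1∩S2| = 26 + 48 − 44 = 30.00.

30.00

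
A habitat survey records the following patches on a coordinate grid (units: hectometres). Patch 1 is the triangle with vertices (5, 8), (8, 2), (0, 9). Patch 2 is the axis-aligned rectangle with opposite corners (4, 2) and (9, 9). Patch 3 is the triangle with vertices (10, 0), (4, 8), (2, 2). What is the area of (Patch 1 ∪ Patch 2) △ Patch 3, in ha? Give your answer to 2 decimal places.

|Patch 1 ∪ Patch 2| = 40.4.
|(Patch 1 ∪ Patch 2) ∩ Patch 3| = 14.3065.
|(Patch 1 ∪ Patch 2) △ Patch 3| = 40.4 + 26 − 28.6129 = 37.79.

37.79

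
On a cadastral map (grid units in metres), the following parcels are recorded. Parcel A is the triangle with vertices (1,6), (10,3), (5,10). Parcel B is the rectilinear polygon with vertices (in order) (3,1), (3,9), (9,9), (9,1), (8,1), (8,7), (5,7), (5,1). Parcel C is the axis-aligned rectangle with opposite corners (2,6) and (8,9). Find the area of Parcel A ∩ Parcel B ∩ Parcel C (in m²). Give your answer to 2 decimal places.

The intersection is the polygon with vertices (3,8), (4,9), (5.714,9), (7.143,7), (5,7), (5,6), (3,6).
By the shoelace formula its area is 8.36.

8.36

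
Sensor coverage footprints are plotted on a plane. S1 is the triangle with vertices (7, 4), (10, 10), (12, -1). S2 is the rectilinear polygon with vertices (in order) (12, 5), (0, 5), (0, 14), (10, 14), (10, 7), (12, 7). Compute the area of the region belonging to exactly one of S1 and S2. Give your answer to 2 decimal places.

|S1| = 22.5, |S2| = 94, |S1∩S2| = 7.7045.
|S1 △ S2| = |S1| + |S2| − 2·|S1∩S2| = 22.5 + 94 − 15.4091 = 101.09.

101.09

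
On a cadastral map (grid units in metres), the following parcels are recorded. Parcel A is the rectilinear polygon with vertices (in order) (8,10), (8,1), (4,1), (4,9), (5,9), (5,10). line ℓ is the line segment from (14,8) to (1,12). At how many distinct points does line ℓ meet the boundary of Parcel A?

2

The segment meets the boundary at (7.5,10), (8,9.846).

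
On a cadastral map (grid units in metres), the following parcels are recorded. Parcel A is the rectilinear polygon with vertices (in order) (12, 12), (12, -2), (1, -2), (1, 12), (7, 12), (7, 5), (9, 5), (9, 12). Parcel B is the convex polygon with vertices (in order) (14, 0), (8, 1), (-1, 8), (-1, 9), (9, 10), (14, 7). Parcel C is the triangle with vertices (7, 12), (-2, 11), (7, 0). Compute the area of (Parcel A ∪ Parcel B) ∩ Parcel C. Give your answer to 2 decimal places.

The region (Parcel A ∪ Parcel B) ∩ Parcel C is the polygon with vertices (1,9.2), (1,11.333), (7,12), (7,9.8), (7,0), (-0.412,9.059).
By the shoelace formula its area is 49.32.

49.32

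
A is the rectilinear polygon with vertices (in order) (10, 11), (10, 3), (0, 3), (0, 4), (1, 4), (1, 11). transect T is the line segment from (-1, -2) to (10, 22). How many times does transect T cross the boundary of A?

2

The segment meets the boundary at (4.958,11), (1.292,3).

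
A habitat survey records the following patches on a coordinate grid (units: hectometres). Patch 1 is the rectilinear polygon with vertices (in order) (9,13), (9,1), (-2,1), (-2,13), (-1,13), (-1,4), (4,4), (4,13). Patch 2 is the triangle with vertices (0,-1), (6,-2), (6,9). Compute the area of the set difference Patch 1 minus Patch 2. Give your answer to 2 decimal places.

|Patch 1| = 87, |Patch 1∩Patch 2| = 18.3667.
|Patch 1 ∖ Patch 2| = |Patch 1| − |Patch 1∩Patch 2| = 87 − 18.3667 = 68.63.

68.63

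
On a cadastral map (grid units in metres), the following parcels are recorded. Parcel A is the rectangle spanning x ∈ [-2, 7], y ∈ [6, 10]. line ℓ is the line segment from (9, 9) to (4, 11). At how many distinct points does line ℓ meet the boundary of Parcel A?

The segment meets the boundary at (6.5,10), (7,9.8).

2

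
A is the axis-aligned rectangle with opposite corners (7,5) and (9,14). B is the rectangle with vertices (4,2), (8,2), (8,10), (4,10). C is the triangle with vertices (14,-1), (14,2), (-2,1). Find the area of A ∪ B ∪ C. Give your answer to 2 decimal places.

69.00

By inclusion–exclusion:
Individual areas: |A| = 18, |B| = 32, |C| = 24.
|A∩B|: x∈[7,8], y∈[5,10] → 1·5 = 5.
|A∩C| = 0.
|B∩C| = 0.
|A∩B∩C| = 0.
|A ∪ B ∪ C| = 74 − 5 + 0 = 69.00.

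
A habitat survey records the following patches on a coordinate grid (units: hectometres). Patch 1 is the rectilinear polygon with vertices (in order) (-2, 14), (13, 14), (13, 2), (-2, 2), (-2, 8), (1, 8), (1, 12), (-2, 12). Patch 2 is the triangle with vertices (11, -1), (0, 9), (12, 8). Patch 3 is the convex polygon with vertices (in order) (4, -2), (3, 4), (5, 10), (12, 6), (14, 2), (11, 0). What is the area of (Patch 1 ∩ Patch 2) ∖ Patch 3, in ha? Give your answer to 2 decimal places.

|Patch 1 ∩ Patch 2| = 48.6371.
|(Patch 1 ∩ Patch 2) ∩ Patch 3| = 38.4474.
|(Patch 1 ∩ Patch 2) ∖ Patch 3| = 48.6371 − 38.4474 = 10.19.

10.19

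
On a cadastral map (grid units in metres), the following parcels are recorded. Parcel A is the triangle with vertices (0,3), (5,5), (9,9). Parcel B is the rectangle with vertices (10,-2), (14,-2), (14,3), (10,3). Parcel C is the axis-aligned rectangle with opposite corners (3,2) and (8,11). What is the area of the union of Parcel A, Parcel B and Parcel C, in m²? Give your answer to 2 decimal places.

66.37

By inclusion–exclusion:
Individual areas: |Parcel A| = 6, |Parcel B| = 20, |Parcel C| = 45.
|Parcel A∩Parcel B| = 0.
|Parcel A∩Parcel C| = 4.6333.
|Parcel B∩Parcel C| = 0 (no overlap).
|Parcel A∩Parcel B∩Parcel C| = 0.
|Parcel A ∪ Parcel B ∪ Parcel C| = 71 − 4.6333 + 0 = 66.37.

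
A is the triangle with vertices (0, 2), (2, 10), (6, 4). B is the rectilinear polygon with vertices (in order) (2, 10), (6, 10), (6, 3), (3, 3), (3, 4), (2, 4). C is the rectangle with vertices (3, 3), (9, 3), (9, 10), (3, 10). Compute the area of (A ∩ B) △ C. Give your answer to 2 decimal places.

39.00

|A ∩ B| = 13.5.
|(A ∩ B) ∩ C| = 8.25.
|(A ∩ B) △ C| = 13.5 + 42 − 16.5 = 39.00.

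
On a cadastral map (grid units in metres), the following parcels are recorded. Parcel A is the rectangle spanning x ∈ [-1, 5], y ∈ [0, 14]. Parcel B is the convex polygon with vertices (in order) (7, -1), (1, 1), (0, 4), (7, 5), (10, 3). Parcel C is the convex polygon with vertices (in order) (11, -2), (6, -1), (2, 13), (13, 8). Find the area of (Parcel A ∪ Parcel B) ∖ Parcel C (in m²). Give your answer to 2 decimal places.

|Parcel A ∪ Parcel B| = 104.2143.
|(Parcel A ∪ Parcel B) ∩ Parcel C| = 32.4846.
|(Parcel A ∪ Parcel B) ∖ Parcel C| = 104.2143 − 32.4846 = 71.73.

71.73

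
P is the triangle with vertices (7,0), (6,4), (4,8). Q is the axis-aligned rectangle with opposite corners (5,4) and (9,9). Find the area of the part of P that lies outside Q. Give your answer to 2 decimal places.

1.33

|P| = 2, |P∩Q| = 0.6667.
|P ∖ Q| = |P| − |P∩Q| = 2 − 0.6667 = 1.33.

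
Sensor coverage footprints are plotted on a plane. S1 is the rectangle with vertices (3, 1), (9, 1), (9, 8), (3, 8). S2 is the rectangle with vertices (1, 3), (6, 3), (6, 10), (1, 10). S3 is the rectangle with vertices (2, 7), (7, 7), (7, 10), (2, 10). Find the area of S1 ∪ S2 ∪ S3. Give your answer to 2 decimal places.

By inclusion–exclusion:
Individual areas: |S1| = 42, |S2| = 35, |S3| = 15.
|S1∩S2|: x∈[3,6], y∈[3,8] → 3·5 = 15.
|S1∩S3|: x∈[3,7], y∈[7,8] → 4·1 = 4.
|S2∩S3|: x∈[2,6], y∈[7,10] → 4·3 = 12.
|S1∩S2∩S3| = 3.
|S1 ∪ S2 ∪ S3| = 92 − 31 + 3 = 64.00.

64.00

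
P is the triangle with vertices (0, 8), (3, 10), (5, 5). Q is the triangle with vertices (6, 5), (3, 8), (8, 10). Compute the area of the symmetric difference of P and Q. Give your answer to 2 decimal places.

18.71

|P| = 9.5, |Q| = 10.5, |P∩Q| = 0.6437.
|P △ Q| = |P| + |Q| − 2·|P∩Q| = 9.5 + 10.5 − 1.2874 = 18.71.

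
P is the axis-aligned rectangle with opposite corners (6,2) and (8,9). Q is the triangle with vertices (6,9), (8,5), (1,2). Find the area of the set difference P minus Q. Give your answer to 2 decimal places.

9.14

|P| = 14, |P∩Q| = 4.8571.
|P ∖ Q| = |P| − |P∩Q| = 14 − 4.8571 = 9.14.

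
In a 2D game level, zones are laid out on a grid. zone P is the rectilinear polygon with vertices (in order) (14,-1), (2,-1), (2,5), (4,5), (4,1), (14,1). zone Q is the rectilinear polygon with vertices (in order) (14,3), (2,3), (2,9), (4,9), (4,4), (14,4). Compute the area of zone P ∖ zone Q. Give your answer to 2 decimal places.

|zone P| = 32, |zone P∩zone Q| = 4.
|zone P ∖ zone Q| = |zone P| − |zone P∩zone Q| = 32 − 4 = 28.00.

28.00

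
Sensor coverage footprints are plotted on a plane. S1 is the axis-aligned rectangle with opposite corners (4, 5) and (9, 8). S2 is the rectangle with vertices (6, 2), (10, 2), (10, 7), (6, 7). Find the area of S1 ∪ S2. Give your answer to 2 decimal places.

By inclusion–exclusion:
Individual areas: |S1| = 15, |S2| = 20.
|S1∩S2|: x∈[6,9], y∈[5,7] → 3·2 = 6.
|S1 ∪ S2| = 35 − 6 = 29.00.

29.00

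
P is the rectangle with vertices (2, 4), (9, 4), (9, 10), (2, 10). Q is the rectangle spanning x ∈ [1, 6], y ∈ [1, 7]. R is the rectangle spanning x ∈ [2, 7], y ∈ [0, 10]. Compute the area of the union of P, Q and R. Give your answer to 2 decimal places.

By inclusion–exclusion:
Individual areas: |P| = 42, |Q| = 30, |R| = 50.
|P∩Q|: x∈[2,6], y∈[4,7] → 4·3 = 12.
|P∩R|: x∈[2,7], y∈[4,10] → 5·6 = 30.
|Q∩R|: x∈[2,6], y∈[1,7] → 4·6 = 24.
|P∩Q∩R| = 12.
|P ∪ Q ∪ R| = 122 − 66 + 12 = 68.00.

68.00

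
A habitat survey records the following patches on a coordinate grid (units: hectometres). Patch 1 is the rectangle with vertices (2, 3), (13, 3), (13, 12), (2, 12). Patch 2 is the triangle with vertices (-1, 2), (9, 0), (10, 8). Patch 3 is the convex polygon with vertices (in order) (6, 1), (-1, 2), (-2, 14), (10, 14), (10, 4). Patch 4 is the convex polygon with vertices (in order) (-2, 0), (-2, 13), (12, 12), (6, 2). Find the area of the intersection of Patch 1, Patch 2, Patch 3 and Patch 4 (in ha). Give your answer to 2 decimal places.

13.11

The intersection is the polygon with vertices (9.405,7.676), (6.6,3), (2,3), (2,3.636).
By the shoelace formula its area is 13.11.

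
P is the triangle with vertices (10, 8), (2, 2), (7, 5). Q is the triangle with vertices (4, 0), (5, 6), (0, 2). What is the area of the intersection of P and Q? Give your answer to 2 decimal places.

The intersection is the polygon with vertices (2,2), (4.667,4), (4.593,3.556).
By the shoelace formula its area is 0.52.

0.52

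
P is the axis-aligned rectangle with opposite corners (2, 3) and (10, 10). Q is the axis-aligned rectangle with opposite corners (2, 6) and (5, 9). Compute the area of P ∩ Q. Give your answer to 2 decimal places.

9.00

|P∩Q|: x∈[2,5], y∈[6,9] → 3·3 = 9.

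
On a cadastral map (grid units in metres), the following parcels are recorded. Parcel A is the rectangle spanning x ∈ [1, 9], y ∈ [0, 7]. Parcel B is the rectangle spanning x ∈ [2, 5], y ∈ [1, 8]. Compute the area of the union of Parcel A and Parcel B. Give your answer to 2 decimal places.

59.00

By inclusion–exclusion:
Individual areas: |Parcel A| = 56, |Parcel B| = 21.
|Parcel A∩Parcel B|: x∈[2,5], y∈[1,7] → 3·6 = 18.
|Parcel A ∪ Parcel B| = 77 − 18 = 59.00.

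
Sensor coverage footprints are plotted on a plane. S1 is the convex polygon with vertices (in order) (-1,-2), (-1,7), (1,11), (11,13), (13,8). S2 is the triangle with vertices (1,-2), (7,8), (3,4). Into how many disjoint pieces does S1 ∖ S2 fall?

S1 ∖ S2 is a single connected region.

1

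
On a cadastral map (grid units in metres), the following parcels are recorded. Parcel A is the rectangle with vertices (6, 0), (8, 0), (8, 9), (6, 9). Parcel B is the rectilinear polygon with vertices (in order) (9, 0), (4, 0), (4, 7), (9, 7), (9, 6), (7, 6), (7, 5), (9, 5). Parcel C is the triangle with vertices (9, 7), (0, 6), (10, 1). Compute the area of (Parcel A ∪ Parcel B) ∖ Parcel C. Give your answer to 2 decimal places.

|Parcel A ∪ Parcel B| = 38.
|(Parcel A ∪ Parcel B) ∩ Parcel C| = 18.8611.
|(Parcel A ∪ Parcel B) ∖ Parcel C| = 38 − 18.8611 = 19.14.

19.14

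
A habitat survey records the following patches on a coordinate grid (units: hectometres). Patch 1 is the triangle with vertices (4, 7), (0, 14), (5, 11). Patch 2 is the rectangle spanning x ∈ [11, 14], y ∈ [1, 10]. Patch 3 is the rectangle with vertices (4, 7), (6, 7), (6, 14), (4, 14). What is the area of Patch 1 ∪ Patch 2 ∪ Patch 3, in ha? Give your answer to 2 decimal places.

By inclusion–exclusion:
Individual areas: |Patch 1| = 11.5, |Patch 2| = 27, |Patch 3| = 14.
|Patch 1∩Patch 2| = 0.
|Patch 1∩Patch 3| = 2.3.
|Patch 2∩Patch 3| = 0 (no overlap).
|Patch 1∩Patch 2∩Patch 3| = 0.
|Patch 1 ∪ Patch 2 ∪ Patch 3| = 52.5 − 2.3 + 0 = 50.20.

50.20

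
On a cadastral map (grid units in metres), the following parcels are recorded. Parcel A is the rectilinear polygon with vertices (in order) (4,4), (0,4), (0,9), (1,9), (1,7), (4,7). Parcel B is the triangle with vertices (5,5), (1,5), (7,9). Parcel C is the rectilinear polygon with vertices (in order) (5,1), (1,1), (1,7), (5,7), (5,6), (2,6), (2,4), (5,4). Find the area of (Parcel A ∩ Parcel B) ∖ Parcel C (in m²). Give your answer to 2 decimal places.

|Parcel A ∩ Parcel B| = 3.
|(Parcel A ∩ Parcel B) ∩ Parcel C| = 1.0833.
|(Parcel A ∩ Parcel B) ∖ Parcel C| = 3 − 1.0833 = 1.92.

1.92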